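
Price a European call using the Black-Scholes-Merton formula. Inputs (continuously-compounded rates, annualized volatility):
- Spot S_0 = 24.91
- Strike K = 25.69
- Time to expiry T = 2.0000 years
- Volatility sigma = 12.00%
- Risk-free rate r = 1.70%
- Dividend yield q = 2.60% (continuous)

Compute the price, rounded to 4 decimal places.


d1 = (ln(S/K) + (r - q + 0.5*sigma^2) * T) / (sigma * sqrt(T)) = -0.20289535
d2 = d1 - sigma * sqrt(T) = -0.37260097
exp(-rT) = 0.96657150; exp(-qT) = 0.94932887
C = S_0 * exp(-qT) * N(d1) - K * exp(-rT) * N(d2)
N(d1) = 0.41960842; N(d2) = 0.35472272
C = 24.9100 * 0.94932887 * 0.41960842 - 25.6900 * 0.96657150 * 0.35472272 = 1.1146

Answer: Price = 1.1146


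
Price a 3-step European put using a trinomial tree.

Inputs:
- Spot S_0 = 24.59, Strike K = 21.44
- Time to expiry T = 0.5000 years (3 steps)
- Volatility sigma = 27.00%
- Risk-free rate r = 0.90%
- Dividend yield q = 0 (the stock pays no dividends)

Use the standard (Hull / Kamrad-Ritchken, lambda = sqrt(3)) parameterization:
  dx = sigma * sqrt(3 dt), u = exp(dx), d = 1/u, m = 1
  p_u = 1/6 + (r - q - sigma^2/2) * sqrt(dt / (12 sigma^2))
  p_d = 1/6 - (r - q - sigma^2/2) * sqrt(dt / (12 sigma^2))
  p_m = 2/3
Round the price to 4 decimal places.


dt = T/N = 0.166667; dx = sigma*sqrt(3*dt) = 0.190919
u = exp(dx) = 1.210361; d = 1/u = 0.826200
p_u = 0.154685, p_m = 0.666667, p_d = 0.178648
Discount per step: exp(-r*dt) = 0.998501
Stock lattice S(k, j) with j the centered position index:
  k=0: S(0,+0) = 24.5900
  k=1: S(1,-1) = 20.3162; S(1,+0) = 24.5900; S(1,+1) = 29.7628
  k=2: S(2,-2) = 16.7853; S(2,-1) = 20.3162; S(2,+0) = 24.5900; S(2,+1) = 29.7628; S(2,+2) = 36.0237
  k=3: S(3,-3) = 13.8680; S(3,-2) = 16.7853; S(3,-1) = 20.3162; S(3,+0) = 24.5900; S(3,+1) = 29.7628; S(3,+2) = 36.0237; S(3,+3) = 43.6017
Terminal payoffs V(N, j) = max(K - S_T, 0):
  V(3,-3) = 7.572009; V(3,-2) = 4.654722; V(3,-1) = 1.123751; V(3,+0) = 0.000000; V(3,+1) = 0.000000; V(3,+2) = 0.000000; V(3,+3) = 0.000000
Backward induction: V(k, j) = exp(-r*dt) * [p_u * V(k+1, j+1) + p_m * V(k+1, j) + p_d * V(k+1, j-1)]
  V(2,-2) = exp(-r*dt) * [p_u*1.123751 + p_m*4.654722 + p_d*7.572009] = 4.622762
  V(2,-1) = exp(-r*dt) * [p_u*0.000000 + p_m*1.123751 + p_d*4.654722] = 1.578355
  V(2,+0) = exp(-r*dt) * [p_u*0.000000 + p_m*0.000000 + p_d*1.123751] = 0.200455
  V(2,+1) = exp(-r*dt) * [p_u*0.000000 + p_m*0.000000 + p_d*0.000000] = 0.000000
  V(2,+2) = exp(-r*dt) * [p_u*0.000000 + p_m*0.000000 + p_d*0.000000] = 0.000000
  V(1,-1) = exp(-r*dt) * [p_u*0.200455 + p_m*1.578355 + p_d*4.622762] = 1.906231
  V(1,+0) = exp(-r*dt) * [p_u*0.000000 + p_m*0.200455 + p_d*1.578355] = 0.414984
  V(1,+1) = exp(-r*dt) * [p_u*0.000000 + p_m*0.000000 + p_d*0.200455] = 0.035757
  V(0,+0) = exp(-r*dt) * [p_u*0.035757 + p_m*0.414984 + p_d*1.906231] = 0.621799

Answer: Price = V(0,0) = 0.6218


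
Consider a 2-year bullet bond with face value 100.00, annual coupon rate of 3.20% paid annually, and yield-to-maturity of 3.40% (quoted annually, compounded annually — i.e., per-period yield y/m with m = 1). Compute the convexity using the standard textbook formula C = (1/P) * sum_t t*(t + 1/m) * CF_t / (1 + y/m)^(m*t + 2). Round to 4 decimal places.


Answer: Convexity = 5.4957

Derivation:
Coupon per period c = face * coupon_rate / m = 3.200000
Periods per year m = 1; per-period yield y/m = 0.034000
Number of cashflows N = 2
Cashflows (t years, CF_t, discount factor 1/(1+y/m)^(m*t), PV):
  t = 1.0000: CF_t = 3.200000, DF = 0.967118, PV = 3.094778
  t = 2.0000: CF_t = 103.200000, DF = 0.935317, PV = 96.524735
Price P = sum_t PV_t = 99.619513
Convexity numerator sum_t t*(t + 1/m) * CF_t / (1+y/m)^(m*t + 2):
  t = 1.0000: term = 5.789197
  t = 2.0000: term = 541.687473
Convexity = (1/P) * sum = 547.476671 / 99.619513 = 5.495677


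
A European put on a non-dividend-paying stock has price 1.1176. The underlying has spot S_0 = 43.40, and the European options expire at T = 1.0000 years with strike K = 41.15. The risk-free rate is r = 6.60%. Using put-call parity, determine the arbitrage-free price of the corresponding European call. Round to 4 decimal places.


Answer: Call price = 5.9958

Derivation:
Put-call parity: C - P = S_0 * exp(-qT) - K * exp(-rT).
S_0 * exp(-qT) = 43.4000 * 1.00000000 = 43.40000000
K * exp(-rT) = 41.1500 * 0.93613086 = 38.52178507
C = P + S*exp(-qT) - K*exp(-rT)
C = 1.1176 + 43.40000000 - 38.52178507 = 5.9958


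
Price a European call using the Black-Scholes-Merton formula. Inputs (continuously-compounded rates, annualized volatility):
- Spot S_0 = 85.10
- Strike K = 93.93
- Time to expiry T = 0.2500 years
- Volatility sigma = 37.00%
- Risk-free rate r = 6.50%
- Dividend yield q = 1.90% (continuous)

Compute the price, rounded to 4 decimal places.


d1 = (ln(S/K) + (r - q + 0.5*sigma^2) * T) / (sigma * sqrt(T)) = -0.37897453
d2 = d1 - sigma * sqrt(T) = -0.56397453
exp(-rT) = 0.98388132; exp(-qT) = 0.99526126
C = S_0 * exp(-qT) * N(d1) - K * exp(-rT) * N(d2)
N(d1) = 0.35235339; N(d2) = 0.28638573
C = 85.1000 * 0.99526126 * 0.35235339 - 93.9300 * 0.98388132 * 0.28638573 = 3.3766

Answer: Price = 3.3766


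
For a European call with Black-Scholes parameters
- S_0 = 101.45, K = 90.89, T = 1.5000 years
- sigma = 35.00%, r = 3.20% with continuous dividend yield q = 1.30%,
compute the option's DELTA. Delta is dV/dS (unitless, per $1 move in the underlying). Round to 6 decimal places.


Answer: Delta = 0.690843

Derivation:
d1 = 0.5372339462; d2 = 0.1085732413
phi(d1) = 0.3453321092; exp(-qT) = 0.9806888952; exp(-rT) = 0.9531337871
N(d1) = 0.7044469872
Delta = exp(-qT) * N(d1) = 0.9806888952 * 0.7044469872 = 0.690843


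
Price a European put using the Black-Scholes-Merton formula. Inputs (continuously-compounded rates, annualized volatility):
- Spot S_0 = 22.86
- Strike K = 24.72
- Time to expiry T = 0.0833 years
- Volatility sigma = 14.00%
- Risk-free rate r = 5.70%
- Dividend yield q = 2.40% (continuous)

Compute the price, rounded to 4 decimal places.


Answer: Price = 1.8001

Derivation:
d1 = (ln(S/K) + (r - q + 0.5*sigma^2) * T) / (sigma * sqrt(T)) = -1.84769416
d2 = d1 - sigma * sqrt(T) = -1.88810060
exp(-rT) = 0.99526315; exp(-qT) = 0.99800280
P = K * exp(-rT) * N(-d2) - S_0 * exp(-qT) * N(-d1)
N(-d1) = 0.96767670; N(-d2) = 0.97049378
P = 24.7200 * 0.99526315 * 0.97049378 - 22.8600 * 0.99800280 * 0.96767670 = 1.8001


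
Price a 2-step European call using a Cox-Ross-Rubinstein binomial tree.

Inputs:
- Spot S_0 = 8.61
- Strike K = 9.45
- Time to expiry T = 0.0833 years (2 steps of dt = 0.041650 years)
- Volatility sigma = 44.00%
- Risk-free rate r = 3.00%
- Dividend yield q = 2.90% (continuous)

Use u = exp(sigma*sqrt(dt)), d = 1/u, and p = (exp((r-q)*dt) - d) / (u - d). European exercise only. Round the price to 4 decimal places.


Answer: Price = V(0,0) = 0.1944

Derivation:
dt = T/N = 0.041650
u = exp(sigma*sqrt(dt)) = 1.093952; d = 1/u = 0.914117
p = (exp((r-q)*dt) - d) / (u - d) = 0.477798
Discount per step: exp(-r*dt) = 0.998751
Stock lattice S(k, i) with i counting down-moves:
  k=0: S(0,0) = 8.6100
  k=1: S(1,0) = 9.4189; S(1,1) = 7.8705
  k=2: S(2,0) = 10.3039; S(2,1) = 8.6100; S(2,2) = 7.1946
Terminal payoffs V(N, i) = max(S_T - K, 0):
  V(2,0) = 0.853850; V(2,1) = 0.000000; V(2,2) = 0.000000
Backward induction: V(k, i) = exp(-r*dt) * [p * V(k+1, i) + (1-p) * V(k+1, i+1)].
  V(1,0) = exp(-r*dt) * [p*0.853850 + (1-p)*0.000000] = 0.407458
  V(1,1) = exp(-r*dt) * [p*0.000000 + (1-p)*0.000000] = 0.000000
  V(0,0) = exp(-r*dt) * [p*0.407458 + (1-p)*0.000000] = 0.194439


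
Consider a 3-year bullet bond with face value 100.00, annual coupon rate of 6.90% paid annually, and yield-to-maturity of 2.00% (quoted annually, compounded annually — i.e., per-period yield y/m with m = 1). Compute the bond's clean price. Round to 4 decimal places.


Answer: Price = 114.1310

Derivation:
Coupon per period c = face * coupon_rate / m = 6.900000
Periods per year m = 1; per-period yield y/m = 0.020000
Number of cashflows N = 3
Cashflows (t years, CF_t, discount factor 1/(1+y/m)^(m*t), PV):
  t = 1.0000: CF_t = 6.900000, DF = 0.980392, PV = 6.764706
  t = 2.0000: CF_t = 6.900000, DF = 0.961169, PV = 6.632065
  t = 3.0000: CF_t = 106.900000, DF = 0.942322, PV = 100.734258
Price P = sum_t PV_t = 114.131028


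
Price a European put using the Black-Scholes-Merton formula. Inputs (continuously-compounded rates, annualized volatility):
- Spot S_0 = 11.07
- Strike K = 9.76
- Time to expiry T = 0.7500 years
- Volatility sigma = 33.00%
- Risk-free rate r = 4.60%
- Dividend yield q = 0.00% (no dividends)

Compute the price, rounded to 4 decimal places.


d1 = (ln(S/K) + (r - q + 0.5*sigma^2) * T) / (sigma * sqrt(T)) = 0.70431081
d2 = d1 - sigma * sqrt(T) = 0.41852242
exp(-rT) = 0.96608834; exp(-qT) = 1.00000000
P = K * exp(-rT) * N(-d2) - S_0 * exp(-qT) * N(-d1)
N(-d1) = 0.24061962; N(-d2) = 0.33778260
P = 9.7600 * 0.96608834 * 0.33778260 - 11.0700 * 1.00000000 * 0.24061962 = 0.5213

Answer: Price = 0.5213


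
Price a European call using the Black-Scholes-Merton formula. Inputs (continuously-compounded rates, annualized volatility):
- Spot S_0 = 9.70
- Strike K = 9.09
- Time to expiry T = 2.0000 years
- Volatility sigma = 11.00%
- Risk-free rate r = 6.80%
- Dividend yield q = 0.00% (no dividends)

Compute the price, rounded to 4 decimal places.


Answer: Price = 1.8290

Derivation:
d1 = (ln(S/K) + (r - q + 0.5*sigma^2) * T) / (sigma * sqrt(T)) = 1.36954355
d2 = d1 - sigma * sqrt(T) = 1.21398006
exp(-rT) = 0.87284263; exp(-qT) = 1.00000000
C = S_0 * exp(-qT) * N(d1) - K * exp(-rT) * N(d2)
N(d1) = 0.91458528; N(d2) = 0.88762233
C = 9.7000 * 1.00000000 * 0.91458528 - 9.0900 * 0.87284263 * 0.88762233 = 1.8290


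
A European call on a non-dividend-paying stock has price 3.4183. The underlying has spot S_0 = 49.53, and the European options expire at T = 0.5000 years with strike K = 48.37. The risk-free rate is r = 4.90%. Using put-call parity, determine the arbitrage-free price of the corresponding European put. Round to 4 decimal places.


Answer: Put price = 1.0876

Derivation:
Put-call parity: C - P = S_0 * exp(-qT) - K * exp(-rT).
S_0 * exp(-qT) = 49.5300 * 1.00000000 = 49.53000000
K * exp(-rT) = 48.3700 * 0.97579769 = 47.19933421
P = C - S*exp(-qT) + K*exp(-rT)
P = 3.4183 - 49.53000000 + 47.19933421 = 1.0876


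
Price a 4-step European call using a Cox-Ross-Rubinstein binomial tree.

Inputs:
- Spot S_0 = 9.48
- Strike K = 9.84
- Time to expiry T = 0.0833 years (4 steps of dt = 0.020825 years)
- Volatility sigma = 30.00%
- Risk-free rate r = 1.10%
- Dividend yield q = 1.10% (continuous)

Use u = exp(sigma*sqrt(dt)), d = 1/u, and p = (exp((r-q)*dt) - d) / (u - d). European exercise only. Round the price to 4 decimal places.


dt = T/N = 0.020825
u = exp(sigma*sqrt(dt)) = 1.044243; d = 1/u = 0.957631
p = (exp((r-q)*dt) - d) / (u - d) = 0.489179
Discount per step: exp(-r*dt) = 0.999771
Stock lattice S(k, i) with i counting down-moves:
  k=0: S(0,0) = 9.4800
  k=1: S(1,0) = 9.8994; S(1,1) = 9.0783
  k=2: S(2,0) = 10.3374; S(2,1) = 9.4800; S(2,2) = 8.6937
  k=3: S(3,0) = 10.7948; S(3,1) = 9.8994; S(3,2) = 9.0783; S(3,3) = 8.3254
  k=4: S(4,0) = 11.2724; S(4,1) = 10.3374; S(4,2) = 9.4800; S(4,3) = 8.6937; S(4,4) = 7.9726
Terminal payoffs V(N, i) = max(S_T - K, 0):
  V(4,0) = 1.432372; V(4,1) = 0.497412; V(4,2) = 0.000000; V(4,3) = 0.000000; V(4,4) = 0.000000
Backward induction: V(k, i) = exp(-r*dt) * [p * V(k+1, i) + (1-p) * V(k+1, i+1)].
  V(3,0) = exp(-r*dt) * [p*1.432372 + (1-p)*0.497412] = 0.954555
  V(3,1) = exp(-r*dt) * [p*0.497412 + (1-p)*0.000000] = 0.243267
  V(3,2) = exp(-r*dt) * [p*0.000000 + (1-p)*0.000000] = 0.000000
  V(3,3) = exp(-r*dt) * [p*0.000000 + (1-p)*0.000000] = 0.000000
  V(2,0) = exp(-r*dt) * [p*0.954555 + (1-p)*0.243267] = 0.591079
  V(2,1) = exp(-r*dt) * [p*0.243267 + (1-p)*0.000000] = 0.118974
  V(2,2) = exp(-r*dt) * [p*0.000000 + (1-p)*0.000000] = 0.000000
  V(1,0) = exp(-r*dt) * [p*0.591079 + (1-p)*0.118974] = 0.349837
  V(1,1) = exp(-r*dt) * [p*0.118974 + (1-p)*0.000000] = 0.058186
  V(0,0) = exp(-r*dt) * [p*0.349837 + (1-p)*0.058186] = 0.200810

Answer: Price = V(0,0) = 0.2008


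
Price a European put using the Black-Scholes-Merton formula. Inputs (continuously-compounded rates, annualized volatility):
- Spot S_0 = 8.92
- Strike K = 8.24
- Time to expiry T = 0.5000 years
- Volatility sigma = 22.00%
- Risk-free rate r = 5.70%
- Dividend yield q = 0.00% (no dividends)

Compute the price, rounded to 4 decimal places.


Answer: Price = 0.1898

Derivation:
d1 = (ln(S/K) + (r - q + 0.5*sigma^2) * T) / (sigma * sqrt(T)) = 0.77071812
d2 = d1 - sigma * sqrt(T) = 0.61515463
exp(-rT) = 0.97190229; exp(-qT) = 1.00000000
P = K * exp(-rT) * N(-d2) - S_0 * exp(-qT) * N(-d1)
N(-d1) = 0.22043701; N(-d2) = 0.26922630
P = 8.2400 * 0.97190229 * 0.26922630 - 8.9200 * 1.00000000 * 0.22043701 = 0.1898


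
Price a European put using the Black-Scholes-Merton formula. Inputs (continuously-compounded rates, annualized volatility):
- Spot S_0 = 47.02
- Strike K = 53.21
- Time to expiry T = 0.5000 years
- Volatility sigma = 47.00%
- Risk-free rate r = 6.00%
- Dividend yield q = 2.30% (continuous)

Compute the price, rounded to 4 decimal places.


d1 = (ln(S/K) + (r - q + 0.5*sigma^2) * T) / (sigma * sqrt(T)) = -0.15029270
d2 = d1 - sigma * sqrt(T) = -0.48263289
exp(-rT) = 0.97044553; exp(-qT) = 0.98856587
P = K * exp(-rT) * N(-d2) - S_0 * exp(-qT) * N(-d1)
N(-d1) = 0.55973316; N(-d2) = 0.68532179
P = 53.2100 * 0.97044553 * 0.68532179 - 47.0200 * 0.98856587 * 0.55973316 = 9.3705

Answer: Price = 9.3705


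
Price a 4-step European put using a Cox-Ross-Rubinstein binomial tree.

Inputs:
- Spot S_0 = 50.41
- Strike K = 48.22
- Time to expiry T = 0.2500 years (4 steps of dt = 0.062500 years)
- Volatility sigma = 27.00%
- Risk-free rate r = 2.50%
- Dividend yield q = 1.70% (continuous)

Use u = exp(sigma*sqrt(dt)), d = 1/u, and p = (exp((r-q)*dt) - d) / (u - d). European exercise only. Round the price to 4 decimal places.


dt = T/N = 0.062500
u = exp(sigma*sqrt(dt)) = 1.069830; d = 1/u = 0.934728
p = (exp((r-q)*dt) - d) / (u - d) = 0.486833
Discount per step: exp(-r*dt) = 0.998439
Stock lattice S(k, i) with i counting down-moves:
  k=0: S(0,0) = 50.4100
  k=1: S(1,0) = 53.9301; S(1,1) = 47.1196
  k=2: S(2,0) = 57.6961; S(2,1) = 50.4100; S(2,2) = 44.0440
  k=3: S(3,0) = 61.7250; S(3,1) = 53.9301; S(3,2) = 47.1196; S(3,3) = 41.1692
  k=4: S(4,0) = 66.0353; S(4,1) = 57.6961; S(4,2) = 50.4100; S(4,3) = 44.0440; S(4,4) = 38.4820
Terminal payoffs V(N, i) = max(K - S_T, 0):
  V(4,0) = 0.000000; V(4,1) = 0.000000; V(4,2) = 0.000000; V(4,3) = 4.175981; V(4,4) = 9.738040
Backward induction: V(k, i) = exp(-r*dt) * [p * V(k+1, i) + (1-p) * V(k+1, i+1)].
  V(3,0) = exp(-r*dt) * [p*0.000000 + (1-p)*0.000000] = 0.000000
  V(3,1) = exp(-r*dt) * [p*0.000000 + (1-p)*0.000000] = 0.000000
  V(3,2) = exp(-r*dt) * [p*0.000000 + (1-p)*4.175981] = 2.139629
  V(3,3) = exp(-r*dt) * [p*4.175981 + (1-p)*9.738040] = 7.019269
  V(2,0) = exp(-r*dt) * [p*0.000000 + (1-p)*0.000000] = 0.000000
  V(2,1) = exp(-r*dt) * [p*0.000000 + (1-p)*2.139629] = 1.096272
  V(2,2) = exp(-r*dt) * [p*2.139629 + (1-p)*7.019269] = 4.636448
  V(1,0) = exp(-r*dt) * [p*0.000000 + (1-p)*1.096272] = 0.561692
  V(1,1) = exp(-r*dt) * [p*1.096272 + (1-p)*4.636448] = 2.908425
  V(0,0) = exp(-r*dt) * [p*0.561692 + (1-p)*2.908425] = 1.763200

Answer: Price = V(0,0) = 1.7632


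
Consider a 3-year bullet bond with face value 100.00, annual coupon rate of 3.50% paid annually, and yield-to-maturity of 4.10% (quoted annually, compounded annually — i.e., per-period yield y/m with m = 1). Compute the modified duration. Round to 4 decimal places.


Answer: Modified duration = 2.7846

Derivation:
Coupon per period c = face * coupon_rate / m = 3.500000
Periods per year m = 1; per-period yield y/m = 0.041000
Number of cashflows N = 3
Cashflows (t years, CF_t, discount factor 1/(1+y/m)^(m*t), PV):
  t = 1.0000: CF_t = 3.500000, DF = 0.960615, PV = 3.362152
  t = 2.0000: CF_t = 3.500000, DF = 0.922781, PV = 3.229733
  t = 3.0000: CF_t = 103.500000, DF = 0.886437, PV = 91.746216
Price P = sum_t PV_t = 98.338101
First compute Macaulay numerator sum_t t * PV_t:
  t * PV_t at t = 1.0000: 3.362152
  t * PV_t at t = 2.0000: 6.459465
  t * PV_t at t = 3.0000: 275.238648
Macaulay duration D = 285.060265 / 98.338101 = 2.898777
Modified duration = D / (1 + y/m) = 2.898777 / (1 + 0.041000) = 2.784608


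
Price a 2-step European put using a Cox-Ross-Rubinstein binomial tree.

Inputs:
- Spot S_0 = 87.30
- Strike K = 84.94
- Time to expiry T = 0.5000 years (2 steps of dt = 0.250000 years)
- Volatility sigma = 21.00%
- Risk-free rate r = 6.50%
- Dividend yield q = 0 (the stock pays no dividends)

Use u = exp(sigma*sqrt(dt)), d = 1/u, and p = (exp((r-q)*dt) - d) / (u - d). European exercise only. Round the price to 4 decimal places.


Answer: Price = V(0,0) = 2.7586

Derivation:
dt = T/N = 0.250000
u = exp(sigma*sqrt(dt)) = 1.110711; d = 1/u = 0.900325
p = (exp((r-q)*dt) - d) / (u - d) = 0.551644
Discount per step: exp(-r*dt) = 0.983881
Stock lattice S(k, i) with i counting down-moves:
  k=0: S(0,0) = 87.3000
  k=1: S(1,0) = 96.9650; S(1,1) = 78.5983
  k=2: S(2,0) = 107.7001; S(2,1) = 87.3000; S(2,2) = 70.7640
Terminal payoffs V(N, i) = max(K - S_T, 0):
  V(2,0) = 0.000000; V(2,1) = 0.000000; V(2,2) = 14.175995
Backward induction: V(k, i) = exp(-r*dt) * [p * V(k+1, i) + (1-p) * V(k+1, i+1)].
  V(1,0) = exp(-r*dt) * [p*0.000000 + (1-p)*0.000000] = 0.000000
  V(1,1) = exp(-r*dt) * [p*0.000000 + (1-p)*14.175995] = 6.253444
  V(0,0) = exp(-r*dt) * [p*0.000000 + (1-p)*6.253444] = 2.758576


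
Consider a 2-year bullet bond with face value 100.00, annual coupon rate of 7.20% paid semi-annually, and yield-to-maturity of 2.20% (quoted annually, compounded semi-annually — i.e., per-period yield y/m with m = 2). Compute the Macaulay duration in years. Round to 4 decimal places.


Answer: Macaulay duration = 1.9034 years

Derivation:
Coupon per period c = face * coupon_rate / m = 3.600000
Periods per year m = 2; per-period yield y/m = 0.011000
Number of cashflows N = 4
Cashflows (t years, CF_t, discount factor 1/(1+y/m)^(m*t), PV):
  t = 0.5000: CF_t = 3.600000, DF = 0.989120, PV = 3.560831
  t = 1.0000: CF_t = 3.600000, DF = 0.978358, PV = 3.522088
  t = 1.5000: CF_t = 3.600000, DF = 0.967713, PV = 3.483766
  t = 2.0000: CF_t = 103.600000, DF = 0.957184, PV = 99.164250
Price P = sum_t PV_t = 109.730936
Macaulay numerator sum_t t * PV_t:
  t * PV_t at t = 0.5000: 1.780415
  t * PV_t at t = 1.0000: 3.522088
  t * PV_t at t = 1.5000: 5.225650
  t * PV_t at t = 2.0000: 198.328501
Macaulay duration D = (sum_t t * PV_t) / P = 208.856654 / 109.730936 = 1.903353


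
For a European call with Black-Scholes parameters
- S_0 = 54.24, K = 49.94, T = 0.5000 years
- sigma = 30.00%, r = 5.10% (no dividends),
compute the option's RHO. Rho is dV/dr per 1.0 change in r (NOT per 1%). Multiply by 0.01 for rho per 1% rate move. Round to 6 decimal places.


d1 = 0.6156371393; d2 = 0.4035051049
phi(d1) = 0.3300724587; exp(-qT) = 1.0000000000; exp(-rT) = 0.9748223790
N(d2) = 0.6567116600
Rho = K*T*exp(-rT)*N(d2) = 49.9400 * 0.5000 * 0.9748223790 * 0.6567116600 = 15.985225

Answer: Rho = 15.985225


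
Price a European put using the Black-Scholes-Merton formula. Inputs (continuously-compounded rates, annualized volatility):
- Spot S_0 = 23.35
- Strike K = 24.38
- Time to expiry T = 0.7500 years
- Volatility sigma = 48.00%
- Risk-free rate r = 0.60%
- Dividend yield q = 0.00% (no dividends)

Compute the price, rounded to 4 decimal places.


d1 = (ln(S/K) + (r - q + 0.5*sigma^2) * T) / (sigma * sqrt(T)) = 0.11482982
d2 = d1 - sigma * sqrt(T) = -0.30086237
exp(-rT) = 0.99551011; exp(-qT) = 1.00000000
P = K * exp(-rT) * N(-d2) - S_0 * exp(-qT) * N(-d1)
N(-d1) = 0.45429001; N(-d2) = 0.61824028
P = 24.3800 * 0.99551011 * 0.61824028 - 23.3500 * 1.00000000 * 0.45429001 = 4.3974

Answer: Price = 4.3974


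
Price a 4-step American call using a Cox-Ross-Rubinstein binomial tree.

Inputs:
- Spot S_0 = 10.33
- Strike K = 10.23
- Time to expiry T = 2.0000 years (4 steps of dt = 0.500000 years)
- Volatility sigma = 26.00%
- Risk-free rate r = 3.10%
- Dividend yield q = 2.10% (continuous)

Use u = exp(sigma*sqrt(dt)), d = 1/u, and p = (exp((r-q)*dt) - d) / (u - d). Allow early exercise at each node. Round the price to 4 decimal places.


dt = T/N = 0.500000
u = exp(sigma*sqrt(dt)) = 1.201833; d = 1/u = 0.832062
p = (exp((r-q)*dt) - d) / (u - d) = 0.467723
Discount per step: exp(-r*dt) = 0.984620
Stock lattice S(k, i) with i counting down-moves:
  k=0: S(0,0) = 10.3300
  k=1: S(1,0) = 12.4149; S(1,1) = 8.5952
  k=2: S(2,0) = 14.9207; S(2,1) = 10.3300; S(2,2) = 7.1517
  k=3: S(3,0) = 17.9322; S(3,1) = 12.4149; S(3,2) = 8.5952; S(3,3) = 5.9507
  k=4: S(4,0) = 21.5515; S(4,1) = 14.9207; S(4,2) = 10.3300; S(4,3) = 7.1517; S(4,4) = 4.9514
Terminal payoffs V(N, i) = max(S_T - K, 0):
  V(4,0) = 11.321455; V(4,1) = 4.690675; V(4,2) = 0.100000; V(4,3) = 0.000000; V(4,4) = 0.000000
Backward induction: V(k, i) = exp(-r*dt) * [p * V(k+1, i) + (1-p) * V(k+1, i+1)]; then take max(V_cont, immediate exercise) for American.
  V(3,0) = exp(-r*dt) * [p*11.321455 + (1-p)*4.690675] = 7.672197; exercise = 7.702157; V(3,0) = max -> 7.702157
  V(3,1) = exp(-r*dt) * [p*4.690675 + (1-p)*0.100000] = 2.212601; exercise = 2.184933; V(3,1) = max -> 2.212601
  V(3,2) = exp(-r*dt) * [p*0.100000 + (1-p)*0.000000] = 0.046053; exercise = 0.000000; V(3,2) = max -> 0.046053
  V(3,3) = exp(-r*dt) * [p*0.000000 + (1-p)*0.000000] = 0.000000; exercise = 0.000000; V(3,3) = max -> 0.000000
  V(2,0) = exp(-r*dt) * [p*7.702157 + (1-p)*2.212601] = 4.706670; exercise = 4.690675; V(2,0) = max -> 4.706670
  V(2,1) = exp(-r*dt) * [p*2.212601 + (1-p)*0.046053] = 1.043103; exercise = 0.100000; V(2,1) = max -> 1.043103
  V(2,2) = exp(-r*dt) * [p*0.046053 + (1-p)*0.000000] = 0.021209; exercise = 0.000000; V(2,2) = max -> 0.021209
  V(1,0) = exp(-r*dt) * [p*4.706670 + (1-p)*1.043103] = 2.714238; exercise = 2.184933; V(1,0) = max -> 2.714238
  V(1,1) = exp(-r*dt) * [p*1.043103 + (1-p)*0.021209] = 0.491494; exercise = 0.000000; V(1,1) = max -> 0.491494
  V(0,0) = exp(-r*dt) * [p*2.714238 + (1-p)*0.491494] = 1.507573; exercise = 0.100000; V(0,0) = max -> 1.507573

Answer: Price = V(0,0) = 1.5076


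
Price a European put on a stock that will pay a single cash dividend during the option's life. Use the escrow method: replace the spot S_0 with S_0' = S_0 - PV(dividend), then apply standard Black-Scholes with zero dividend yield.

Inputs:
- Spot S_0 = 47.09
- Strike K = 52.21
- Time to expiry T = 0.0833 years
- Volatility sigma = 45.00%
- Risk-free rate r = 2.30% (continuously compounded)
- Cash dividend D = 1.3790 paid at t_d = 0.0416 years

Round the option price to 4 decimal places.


PV(D) = D * exp(-r * t_d) = 1.3790 * 0.99904366 = 1.37768120
S_0' = S_0 - PV(D) = 47.0900 - 1.37768120 = 45.71231880
d1 = (ln(S_0'/K) + (r + sigma^2/2)*T) / (sigma*sqrt(T)) = -0.94362683
d2 = d1 - sigma*sqrt(T) = -1.07350466
exp(-rT) = 0.99808593
N(-d1) = 0.82731981; N(-d2) = 0.85847763
P = K * exp(-rT) * N(-d2) - S_0' * N(-d1) = 52.2100 * 0.99808593 * 0.85847763 - 45.71231880 * 0.82731981 = 6.9166

Answer: Price = 6.9166


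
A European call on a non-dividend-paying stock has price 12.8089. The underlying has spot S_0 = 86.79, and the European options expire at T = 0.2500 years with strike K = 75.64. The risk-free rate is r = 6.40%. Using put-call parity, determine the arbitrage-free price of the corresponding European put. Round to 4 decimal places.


Answer: Put price = 0.4583

Derivation:
Put-call parity: C - P = S_0 * exp(-qT) - K * exp(-rT).
S_0 * exp(-qT) = 86.7900 * 1.00000000 = 86.79000000
K * exp(-rT) = 75.6400 * 0.98412732 = 74.43939049
P = C - S*exp(-qT) + K*exp(-rT)
P = 12.8089 - 86.79000000 + 74.43939049 = 0.4583


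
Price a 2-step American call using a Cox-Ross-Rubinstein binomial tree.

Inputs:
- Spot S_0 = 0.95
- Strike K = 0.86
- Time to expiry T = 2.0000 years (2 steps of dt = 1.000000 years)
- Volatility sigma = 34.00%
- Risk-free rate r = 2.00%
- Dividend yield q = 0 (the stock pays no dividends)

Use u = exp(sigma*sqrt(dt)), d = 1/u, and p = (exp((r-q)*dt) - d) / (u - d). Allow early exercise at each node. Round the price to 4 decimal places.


Answer: Price = V(0,0) = 0.2358

Derivation:
dt = T/N = 1.000000
u = exp(sigma*sqrt(dt)) = 1.404948; d = 1/u = 0.711770
p = (exp((r-q)*dt) - d) / (u - d) = 0.444953
Discount per step: exp(-r*dt) = 0.980199
Stock lattice S(k, i) with i counting down-moves:
  k=0: S(0,0) = 0.9500
  k=1: S(1,0) = 1.3347; S(1,1) = 0.6762
  k=2: S(2,0) = 1.8752; S(2,1) = 0.9500; S(2,2) = 0.4813
Terminal payoffs V(N, i) = max(S_T - K, 0):
  V(2,0) = 1.015184; V(2,1) = 0.090000; V(2,2) = 0.000000
Backward induction: V(k, i) = exp(-r*dt) * [p * V(k+1, i) + (1-p) * V(k+1, i+1)]; then take max(V_cont, immediate exercise) for American.
  V(1,0) = exp(-r*dt) * [p*1.015184 + (1-p)*0.090000] = 0.491729; exercise = 0.474700; V(1,0) = max -> 0.491729
  V(1,1) = exp(-r*dt) * [p*0.090000 + (1-p)*0.000000] = 0.039253; exercise = 0.000000; V(1,1) = max -> 0.039253
  V(0,0) = exp(-r*dt) * [p*0.491729 + (1-p)*0.039253] = 0.235820; exercise = 0.090000; V(0,0) = max -> 0.235820


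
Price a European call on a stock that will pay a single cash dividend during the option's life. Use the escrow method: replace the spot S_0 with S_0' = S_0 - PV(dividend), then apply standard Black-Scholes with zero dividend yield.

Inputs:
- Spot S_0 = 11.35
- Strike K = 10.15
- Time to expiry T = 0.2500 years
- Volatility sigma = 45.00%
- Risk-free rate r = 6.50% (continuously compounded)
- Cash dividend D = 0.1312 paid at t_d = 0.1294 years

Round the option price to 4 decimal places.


PV(D) = D * exp(-r * t_d) = 0.1312 * 0.99162427 = 0.13010110
S_0' = S_0 - PV(D) = 11.3500 - 0.13010110 = 11.21989890
d1 = (ln(S_0'/K) + (r + sigma^2/2)*T) / (sigma*sqrt(T)) = 0.63012304
d2 = d1 - sigma*sqrt(T) = 0.40512304
exp(-rT) = 0.98388132
N(d1) = 0.73569296; N(d2) = 0.65730646
C = S_0' * N(d1) - K * exp(-rT) * N(d2) = 11.21989890 * 0.73569296 - 10.1500 * 0.98388132 * 0.65730646 = 1.6903

Answer: Price = 1.6903


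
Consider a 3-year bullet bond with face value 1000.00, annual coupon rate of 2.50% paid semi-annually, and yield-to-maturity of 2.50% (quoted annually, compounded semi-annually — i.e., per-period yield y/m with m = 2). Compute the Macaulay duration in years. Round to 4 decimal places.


Coupon per period c = face * coupon_rate / m = 12.500000
Periods per year m = 2; per-period yield y/m = 0.012500
Number of cashflows N = 6
Cashflows (t years, CF_t, discount factor 1/(1+y/m)^(m*t), PV):
  t = 0.5000: CF_t = 12.500000, DF = 0.987654, PV = 12.345679
  t = 1.0000: CF_t = 12.500000, DF = 0.975461, PV = 12.193263
  t = 1.5000: CF_t = 12.500000, DF = 0.963418, PV = 12.042729
  t = 2.0000: CF_t = 12.500000, DF = 0.951524, PV = 11.894053
  t = 2.5000: CF_t = 12.500000, DF = 0.939777, PV = 11.747213
  t = 3.0000: CF_t = 1012.500000, DF = 0.928175, PV = 939.777062
Price P = sum_t PV_t = 1000.000000
Macaulay numerator sum_t t * PV_t:
  t * PV_t at t = 0.5000: 6.172840
  t * PV_t at t = 1.0000: 12.193263
  t * PV_t at t = 1.5000: 18.064094
  t * PV_t at t = 2.0000: 23.788107
  t * PV_t at t = 2.5000: 29.368033
  t * PV_t at t = 3.0000: 2819.331186
Macaulay duration D = (sum_t t * PV_t) / P = 2908.917522 / 1000.000000 = 2.908918

Answer: Macaulay duration = 2.9089 years


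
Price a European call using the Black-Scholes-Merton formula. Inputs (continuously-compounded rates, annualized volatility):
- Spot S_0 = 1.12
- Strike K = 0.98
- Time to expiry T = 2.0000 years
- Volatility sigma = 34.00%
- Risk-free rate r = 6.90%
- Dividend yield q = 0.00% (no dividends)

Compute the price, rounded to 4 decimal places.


Answer: Price = 0.3490

Derivation:
d1 = (ln(S/K) + (r - q + 0.5*sigma^2) * T) / (sigma * sqrt(T)) = 0.80512716
d2 = d1 - sigma * sqrt(T) = 0.32429454
exp(-rT) = 0.87109869; exp(-qT) = 1.00000000
C = S_0 * exp(-qT) * N(d1) - K * exp(-rT) * N(d2)
N(d1) = 0.78962685; N(d2) = 0.62714248
C = 1.1200 * 1.00000000 * 0.78962685 - 0.9800 * 0.87109869 * 0.62714248 = 0.3490


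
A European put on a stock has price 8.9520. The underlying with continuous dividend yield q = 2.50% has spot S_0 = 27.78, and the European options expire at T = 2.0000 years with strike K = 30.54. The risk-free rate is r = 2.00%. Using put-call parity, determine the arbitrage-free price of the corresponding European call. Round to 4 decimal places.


Answer: Call price = 6.0346

Derivation:
Put-call parity: C - P = S_0 * exp(-qT) - K * exp(-rT).
S_0 * exp(-qT) = 27.7800 * 0.95122942 = 26.42515341
K * exp(-rT) = 30.5400 * 0.96078944 = 29.34250947
C = P + S*exp(-qT) - K*exp(-rT)
C = 8.9520 + 26.42515341 - 29.34250947 = 6.0346


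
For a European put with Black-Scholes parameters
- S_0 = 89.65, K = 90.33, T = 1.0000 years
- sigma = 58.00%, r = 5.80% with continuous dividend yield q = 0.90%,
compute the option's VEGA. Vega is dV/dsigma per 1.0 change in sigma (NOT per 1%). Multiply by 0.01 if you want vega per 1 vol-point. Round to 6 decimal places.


d1 = 0.3614544291; d2 = -0.2185455709
phi(d1) = 0.3737144838; exp(-qT) = 0.9910403788; exp(-rT) = 0.9436499474
Vega = S * exp(-qT) * phi(d1) * sqrt(T) = 89.6500 * 0.9910403788 * 0.3737144838 * 1.0000000000 = 33.203325

Answer: Vega = 33.203325


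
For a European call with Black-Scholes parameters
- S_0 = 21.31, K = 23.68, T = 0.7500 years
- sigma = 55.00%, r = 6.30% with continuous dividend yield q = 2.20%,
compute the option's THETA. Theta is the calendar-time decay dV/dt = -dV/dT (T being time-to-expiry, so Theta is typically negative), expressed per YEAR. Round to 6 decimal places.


d1 = 0.0813184965; d2 = -0.3949954755
phi(d1) = 0.3976254162; exp(-qT) = 0.9836353794; exp(-rT) = 0.9538489056
Theta = -S*exp(-qT)*phi(d1)*sigma/(2*sqrt(T)) - r*K*exp(-rT)*N(d2) + q*S*exp(-qT)*N(d1)
N(d1) = 0.5324056677; N(d2) = 0.3464231135; sqrt(T) = 0.8660254038
Term 1 = -21.3100 * 0.9836353794 * 0.3976254162 * 0.5500 / (2 * 0.8660254038) = -2.6466334042
Term 2 = -0.0630 * 23.6800 * 0.9538489056 * 0.3464231135 = -0.4929566094
Term 3 = 0.0220 * 21.3100 * 0.9836353794 * 0.5324056677 = 0.2455177761
Theta = -2.6466334042 + (-0.4929566094) + (0.2455177761) = -2.894072

Answer: Theta = -2.894072


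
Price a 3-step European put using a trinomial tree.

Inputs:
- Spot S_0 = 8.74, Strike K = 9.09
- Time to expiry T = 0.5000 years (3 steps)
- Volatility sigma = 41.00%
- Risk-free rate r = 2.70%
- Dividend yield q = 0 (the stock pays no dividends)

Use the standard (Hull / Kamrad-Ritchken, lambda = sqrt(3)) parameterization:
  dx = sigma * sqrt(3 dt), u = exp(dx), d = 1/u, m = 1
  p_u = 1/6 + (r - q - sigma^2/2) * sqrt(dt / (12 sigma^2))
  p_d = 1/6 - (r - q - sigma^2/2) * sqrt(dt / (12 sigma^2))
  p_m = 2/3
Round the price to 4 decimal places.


dt = T/N = 0.166667; dx = sigma*sqrt(3*dt) = 0.289914
u = exp(dx) = 1.336312; d = 1/u = 0.748328
p_u = 0.150268, p_m = 0.666667, p_d = 0.183065
Discount per step: exp(-r*dt) = 0.995510
Stock lattice S(k, j) with j the centered position index:
  k=0: S(0,+0) = 8.7400
  k=1: S(1,-1) = 6.5404; S(1,+0) = 8.7400; S(1,+1) = 11.6794
  k=2: S(2,-2) = 4.8944; S(2,-1) = 6.5404; S(2,+0) = 8.7400; S(2,+1) = 11.6794; S(2,+2) = 15.6073
  k=3: S(3,-3) = 3.6626; S(3,-2) = 4.8944; S(3,-1) = 6.5404; S(3,+0) = 8.7400; S(3,+1) = 11.6794; S(3,+2) = 15.6073; S(3,+3) = 20.8562
Terminal payoffs V(N, j) = max(K - S_T, 0):
  V(3,-3) = 5.427416; V(3,-2) = 4.195644; V(3,-1) = 2.549613; V(3,+0) = 0.350000; V(3,+1) = 0.000000; V(3,+2) = 0.000000; V(3,+3) = 0.000000
Backward induction: V(k, j) = exp(-r*dt) * [p_u * V(k+1, j+1) + p_m * V(k+1, j) + p_d * V(k+1, j-1)]
  V(2,-2) = exp(-r*dt) * [p_u*2.549613 + p_m*4.195644 + p_d*5.427416] = 4.155053
  V(2,-1) = exp(-r*dt) * [p_u*0.350000 + p_m*2.549613 + p_d*4.195644] = 2.509096
  V(2,+0) = exp(-r*dt) * [p_u*0.000000 + p_m*0.350000 + p_d*2.549613] = 0.696935
  V(2,+1) = exp(-r*dt) * [p_u*0.000000 + p_m*0.000000 + p_d*0.350000] = 0.063785
  V(2,+2) = exp(-r*dt) * [p_u*0.000000 + p_m*0.000000 + p_d*0.000000] = 0.000000
  V(1,-1) = exp(-r*dt) * [p_u*0.696935 + p_m*2.509096 + p_d*4.155053] = 2.526708
  V(1,+0) = exp(-r*dt) * [p_u*0.063785 + p_m*0.696935 + p_d*2.509096] = 0.929345
  V(1,+1) = exp(-r*dt) * [p_u*0.000000 + p_m*0.063785 + p_d*0.696935] = 0.169344
  V(0,+0) = exp(-r*dt) * [p_u*0.169344 + p_m*0.929345 + p_d*2.526708] = 1.102590

Answer: Price = V(0,0) = 1.1026


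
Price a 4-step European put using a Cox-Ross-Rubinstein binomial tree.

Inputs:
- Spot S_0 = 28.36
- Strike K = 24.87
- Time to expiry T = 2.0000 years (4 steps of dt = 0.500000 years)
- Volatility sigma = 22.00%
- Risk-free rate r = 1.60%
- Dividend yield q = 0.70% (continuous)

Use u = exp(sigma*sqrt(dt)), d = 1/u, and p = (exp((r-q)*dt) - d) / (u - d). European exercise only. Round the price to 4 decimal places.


Answer: Price = V(0,0) = 1.7939

Derivation:
dt = T/N = 0.500000
u = exp(sigma*sqrt(dt)) = 1.168316; d = 1/u = 0.855933
p = (exp((r-q)*dt) - d) / (u - d) = 0.475625
Discount per step: exp(-r*dt) = 0.992032
Stock lattice S(k, i) with i counting down-moves:
  k=0: S(0,0) = 28.3600
  k=1: S(1,0) = 33.1334; S(1,1) = 24.2743
  k=2: S(2,0) = 38.7103; S(2,1) = 28.3600; S(2,2) = 20.7771
  k=3: S(3,0) = 45.2259; S(3,1) = 33.1334; S(3,2) = 24.2743; S(3,3) = 17.7838
  k=4: S(4,0) = 52.8382; S(4,1) = 38.7103; S(4,2) = 28.3600; S(4,3) = 20.7771; S(4,4) = 15.2218
Terminal payoffs V(N, i) = max(K - S_T, 0):
  V(4,0) = 0.000000; V(4,1) = 0.000000; V(4,2) = 0.000000; V(4,3) = 4.092873; V(4,4) = 9.648244
Backward induction: V(k, i) = exp(-r*dt) * [p * V(k+1, i) + (1-p) * V(k+1, i+1)].
  V(3,0) = exp(-r*dt) * [p*0.000000 + (1-p)*0.000000] = 0.000000
  V(3,1) = exp(-r*dt) * [p*0.000000 + (1-p)*0.000000] = 0.000000
  V(3,2) = exp(-r*dt) * [p*0.000000 + (1-p)*4.092873] = 2.129098
  V(3,3) = exp(-r*dt) * [p*4.092873 + (1-p)*9.648244] = 6.950145
  V(2,0) = exp(-r*dt) * [p*0.000000 + (1-p)*0.000000] = 0.000000
  V(2,1) = exp(-r*dt) * [p*0.000000 + (1-p)*2.129098] = 1.107550
  V(2,2) = exp(-r*dt) * [p*2.129098 + (1-p)*6.950145] = 4.620025
  V(1,0) = exp(-r*dt) * [p*0.000000 + (1-p)*1.107550] = 0.576143
  V(1,1) = exp(-r*dt) * [p*1.107550 + (1-p)*4.620025] = 2.925902
  V(0,0) = exp(-r*dt) * [p*0.576143 + (1-p)*2.925902] = 1.793889


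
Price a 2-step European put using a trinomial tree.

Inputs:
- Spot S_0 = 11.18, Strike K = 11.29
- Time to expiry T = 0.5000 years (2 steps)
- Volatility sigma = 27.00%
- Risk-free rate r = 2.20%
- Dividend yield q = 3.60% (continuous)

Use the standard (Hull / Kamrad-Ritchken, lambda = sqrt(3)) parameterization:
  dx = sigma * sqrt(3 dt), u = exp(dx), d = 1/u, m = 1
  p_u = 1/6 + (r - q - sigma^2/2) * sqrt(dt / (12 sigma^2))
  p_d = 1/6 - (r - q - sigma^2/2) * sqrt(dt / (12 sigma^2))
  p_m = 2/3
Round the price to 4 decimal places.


dt = T/N = 0.250000; dx = sigma*sqrt(3*dt) = 0.233827
u = exp(dx) = 1.263426; d = 1/u = 0.791499
p_u = 0.139697, p_m = 0.666667, p_d = 0.193636
Discount per step: exp(-r*dt) = 0.994515
Stock lattice S(k, j) with j the centered position index:
  k=0: S(0,+0) = 11.1800
  k=1: S(1,-1) = 8.8490; S(1,+0) = 11.1800; S(1,+1) = 14.1251
  k=2: S(2,-2) = 7.0039; S(2,-1) = 8.8490; S(2,+0) = 11.1800; S(2,+1) = 14.1251; S(2,+2) = 17.8460
Terminal payoffs V(N, j) = max(K - S_T, 0):
  V(2,-2) = 4.286061; V(2,-1) = 2.441043; V(2,+0) = 0.110000; V(2,+1) = 0.000000; V(2,+2) = 0.000000
Backward induction: V(k, j) = exp(-r*dt) * [p_u * V(k+1, j+1) + p_m * V(k+1, j) + p_d * V(k+1, j-1)]
  V(1,-1) = exp(-r*dt) * [p_u*0.110000 + p_m*2.441043 + p_d*4.286061] = 2.459104
  V(1,+0) = exp(-r*dt) * [p_u*0.000000 + p_m*0.110000 + p_d*2.441043] = 0.543013
  V(1,+1) = exp(-r*dt) * [p_u*0.000000 + p_m*0.000000 + p_d*0.110000] = 0.021183
  V(0,+0) = exp(-r*dt) * [p_u*0.021183 + p_m*0.543013 + p_d*2.459104] = 0.836527

Answer: Price = V(0,0) = 0.8365


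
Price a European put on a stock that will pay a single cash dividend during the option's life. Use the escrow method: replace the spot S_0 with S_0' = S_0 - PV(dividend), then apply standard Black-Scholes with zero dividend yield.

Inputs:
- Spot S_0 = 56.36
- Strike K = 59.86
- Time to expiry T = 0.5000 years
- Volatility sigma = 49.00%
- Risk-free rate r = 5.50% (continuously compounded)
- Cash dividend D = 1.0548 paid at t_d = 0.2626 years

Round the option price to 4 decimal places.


Answer: Price = 9.3519

Derivation:
PV(D) = D * exp(-r * t_d) = 1.0548 * 0.98566080 = 1.03967501
S_0' = S_0 - PV(D) = 56.3600 - 1.03967501 = 55.32032499
d1 = (ln(S_0'/K) + (r + sigma^2/2)*T) / (sigma*sqrt(T)) = 0.02498505
d2 = d1 - sigma*sqrt(T) = -0.32149727
exp(-rT) = 0.97287468
N(-d1) = 0.49003344; N(-d2) = 0.62608321
P = K * exp(-rT) * N(-d2) - S_0' * N(-d1) = 59.8600 * 0.97287468 * 0.62608321 - 55.32032499 * 0.49003344 = 9.3519


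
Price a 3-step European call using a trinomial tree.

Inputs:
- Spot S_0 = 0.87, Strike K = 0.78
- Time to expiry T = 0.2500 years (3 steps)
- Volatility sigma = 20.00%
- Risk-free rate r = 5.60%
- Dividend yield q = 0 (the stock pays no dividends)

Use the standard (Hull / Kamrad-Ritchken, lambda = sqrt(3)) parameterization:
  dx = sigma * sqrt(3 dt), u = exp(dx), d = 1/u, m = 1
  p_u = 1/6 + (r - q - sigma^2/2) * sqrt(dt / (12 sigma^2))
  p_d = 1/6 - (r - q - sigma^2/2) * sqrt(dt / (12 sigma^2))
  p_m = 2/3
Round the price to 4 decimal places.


dt = T/N = 0.083333; dx = sigma*sqrt(3*dt) = 0.100000
u = exp(dx) = 1.105171; d = 1/u = 0.904837
p_u = 0.181667, p_m = 0.666667, p_d = 0.151667
Discount per step: exp(-r*dt) = 0.995344
Stock lattice S(k, j) with j the centered position index:
  k=0: S(0,+0) = 0.8700
  k=1: S(1,-1) = 0.7872; S(1,+0) = 0.8700; S(1,+1) = 0.9615
  k=2: S(2,-2) = 0.7123; S(2,-1) = 0.7872; S(2,+0) = 0.8700; S(2,+1) = 0.9615; S(2,+2) = 1.0626
  k=3: S(3,-3) = 0.6445; S(3,-2) = 0.7123; S(3,-1) = 0.7872; S(3,+0) = 0.8700; S(3,+1) = 0.9615; S(3,+2) = 1.0626; S(3,+3) = 1.1744
Terminal payoffs V(N, j) = max(S_T - K, 0):
  V(3,-3) = 0.000000; V(3,-2) = 0.000000; V(3,-1) = 0.007209; V(3,+0) = 0.090000; V(3,+1) = 0.181499; V(3,+2) = 0.282620; V(3,+3) = 0.394377
Backward induction: V(k, j) = exp(-r*dt) * [p_u * V(k+1, j+1) + p_m * V(k+1, j) + p_d * V(k+1, j-1)]
  V(2,-2) = exp(-r*dt) * [p_u*0.007209 + p_m*0.000000 + p_d*0.000000] = 0.001303
  V(2,-1) = exp(-r*dt) * [p_u*0.090000 + p_m*0.007209 + p_d*0.000000] = 0.021057
  V(2,+0) = exp(-r*dt) * [p_u*0.181499 + p_m*0.090000 + p_d*0.007209] = 0.093628
  V(2,+1) = exp(-r*dt) * [p_u*0.282620 + p_m*0.181499 + p_d*0.090000] = 0.185126
  V(2,+2) = exp(-r*dt) * [p_u*0.394377 + p_m*0.282620 + p_d*0.181499] = 0.286247
  V(1,-1) = exp(-r*dt) * [p_u*0.093628 + p_m*0.021057 + p_d*0.001303] = 0.031099
  V(1,+0) = exp(-r*dt) * [p_u*0.185126 + p_m*0.093628 + p_d*0.021057] = 0.098781
  V(1,+1) = exp(-r*dt) * [p_u*0.286247 + p_m*0.185126 + p_d*0.093628] = 0.188736
  V(0,+0) = exp(-r*dt) * [p_u*0.188736 + p_m*0.098781 + p_d*0.031099] = 0.104370

Answer: Price = V(0,0) = 0.1044


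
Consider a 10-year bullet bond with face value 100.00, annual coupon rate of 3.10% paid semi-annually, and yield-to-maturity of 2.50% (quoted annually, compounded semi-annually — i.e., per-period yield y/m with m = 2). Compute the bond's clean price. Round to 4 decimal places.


Coupon per period c = face * coupon_rate / m = 1.550000
Periods per year m = 2; per-period yield y/m = 0.012500
Number of cashflows N = 20
Cashflows (t years, CF_t, discount factor 1/(1+y/m)^(m*t), PV):
  t = 0.5000: CF_t = 1.550000, DF = 0.987654, PV = 1.530864
  t = 1.0000: CF_t = 1.550000, DF = 0.975461, PV = 1.511965
  t = 1.5000: CF_t = 1.550000, DF = 0.963418, PV = 1.493298
  t = 2.0000: CF_t = 1.550000, DF = 0.951524, PV = 1.474863
  t = 2.5000: CF_t = 1.550000, DF = 0.939777, PV = 1.456654
  t = 3.0000: CF_t = 1.550000, DF = 0.928175, PV = 1.438671
  t = 3.5000: CF_t = 1.550000, DF = 0.916716, PV = 1.420910
  t = 4.0000: CF_t = 1.550000, DF = 0.905398, PV = 1.403368
  t = 4.5000: CF_t = 1.550000, DF = 0.894221, PV = 1.386042
  t = 5.0000: CF_t = 1.550000, DF = 0.883181, PV = 1.368930
  t = 5.5000: CF_t = 1.550000, DF = 0.872277, PV = 1.352030
  t = 6.0000: CF_t = 1.550000, DF = 0.861509, PV = 1.335338
  t = 6.5000: CF_t = 1.550000, DF = 0.850873, PV = 1.318853
  t = 7.0000: CF_t = 1.550000, DF = 0.840368, PV = 1.302571
  t = 7.5000: CF_t = 1.550000, DF = 0.829993, PV = 1.286489
  t = 8.0000: CF_t = 1.550000, DF = 0.819746, PV = 1.270607
  t = 8.5000: CF_t = 1.550000, DF = 0.809626, PV = 1.254920
  t = 9.0000: CF_t = 1.550000, DF = 0.799631, PV = 1.239427
  t = 9.5000: CF_t = 1.550000, DF = 0.789759, PV = 1.224126
  t = 10.0000: CF_t = 101.550000, DF = 0.780009, PV = 79.209868
Price P = sum_t PV_t = 105.279795

Answer: Price = 105.2798
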